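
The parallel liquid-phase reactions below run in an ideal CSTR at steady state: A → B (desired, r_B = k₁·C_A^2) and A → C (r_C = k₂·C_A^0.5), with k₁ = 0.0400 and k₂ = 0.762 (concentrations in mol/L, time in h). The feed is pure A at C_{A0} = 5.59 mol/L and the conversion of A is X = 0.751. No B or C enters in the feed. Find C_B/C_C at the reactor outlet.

Exit C_A = C_{A0}(1−X) = 5.59×0.249 = 1.392 mol/L.
Rates in a CSTR are evaluated at the outlet concentration: r_B = 0.0400×1.392^2 = 0.07750, r_C = 0.762×1.392^0.5 = 0.8990.
Overall selectivity = C_B/C_C = r_Bτ/(r_Cτ) = r_B/r_C = 0.0862.

0.0862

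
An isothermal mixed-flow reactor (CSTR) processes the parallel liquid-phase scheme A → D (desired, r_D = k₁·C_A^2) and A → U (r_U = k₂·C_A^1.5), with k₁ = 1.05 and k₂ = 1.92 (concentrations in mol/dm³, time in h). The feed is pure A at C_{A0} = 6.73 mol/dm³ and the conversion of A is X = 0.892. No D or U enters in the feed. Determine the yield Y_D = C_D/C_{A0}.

Exit C_A = C_{A0}(1−X) = 6.73×0.108 = 0.7268 mol/dm³.
Rates in a CSTR are evaluated at the outlet concentration: r_D = 1.05×0.7268^2 = 0.5547, r_U = 1.92×0.7268^1.5 = 1.190.
Fraction of consumed A going to D: r_D/(r_D+r_U) = 0.3180.
C_D = 0.3180·C_{A0}·X = 0.3180×6.73×0.892 = 1.91 mol/dm³; Y_D = C_D/C_{A0} = 0.284.

0.284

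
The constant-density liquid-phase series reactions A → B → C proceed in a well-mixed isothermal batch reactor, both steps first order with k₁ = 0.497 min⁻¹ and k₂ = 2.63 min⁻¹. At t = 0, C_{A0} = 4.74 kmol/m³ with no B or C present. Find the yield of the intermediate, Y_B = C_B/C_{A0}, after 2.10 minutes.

0.0811

For first-order series with pure A initially, C_B(t) = k₁C_{A0}/(k₂−k₁)·(e^(−k₁t) − e^(−k₂t)).
e^(−k₁t) = e^(−0.497×2.10) = e^(−1.044) = 0.3521; e^(−k₂t) = e^(−5.523) = 0.003994.
C_B = 0.497×4.74/(2.63−0.497) × (0.3521−0.003994) = 1.104×0.3482 = 0.3845 kmol/m³.
Y_B = C_B/C_{A0} = 0.3845/4.74 = 0.0811.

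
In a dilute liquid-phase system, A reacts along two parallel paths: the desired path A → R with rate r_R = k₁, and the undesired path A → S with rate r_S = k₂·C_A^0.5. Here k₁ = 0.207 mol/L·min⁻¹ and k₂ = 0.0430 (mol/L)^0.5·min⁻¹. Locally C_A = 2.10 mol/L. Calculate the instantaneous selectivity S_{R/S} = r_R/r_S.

3.32

S_{R/S} = r_R/r_S = (k₁)/(k₂·C_A^0.5) = (k₁/k₂)·C_A^-0.5.
= (0.207) / (0.0430×2.100^0.5) = 0.2070/0.06231 = 3.32.
The undesired path is higher order in A, so low C_A (CSTR or dilute feed) favours R.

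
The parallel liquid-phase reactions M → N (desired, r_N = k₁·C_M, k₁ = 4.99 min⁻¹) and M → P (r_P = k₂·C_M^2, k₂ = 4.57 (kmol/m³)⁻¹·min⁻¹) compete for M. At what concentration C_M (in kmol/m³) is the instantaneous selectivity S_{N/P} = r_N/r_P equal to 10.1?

0.108 kmol/m³

S_{N/P} = (k₁/k₂)·C_M⁻¹ ⇒ C_M = (S·k₂/k₁)^(-1).
= (10.1×4.57/4.99)^(-1) = (9.250)^(-1) = 0.108 kmol/m³.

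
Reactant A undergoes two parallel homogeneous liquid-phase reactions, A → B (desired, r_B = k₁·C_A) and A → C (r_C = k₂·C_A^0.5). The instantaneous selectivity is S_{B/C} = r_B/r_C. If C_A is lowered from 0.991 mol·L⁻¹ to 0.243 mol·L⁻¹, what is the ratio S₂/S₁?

S_{B/C} = (k₁/k₂)·C_A^0.5, so S₂/S₁ = (C_{A,2}/C_{A,1})^0.5.
= (0.243/0.991)^0.5 = (0.2452)^0.5 = 0.495.

0.495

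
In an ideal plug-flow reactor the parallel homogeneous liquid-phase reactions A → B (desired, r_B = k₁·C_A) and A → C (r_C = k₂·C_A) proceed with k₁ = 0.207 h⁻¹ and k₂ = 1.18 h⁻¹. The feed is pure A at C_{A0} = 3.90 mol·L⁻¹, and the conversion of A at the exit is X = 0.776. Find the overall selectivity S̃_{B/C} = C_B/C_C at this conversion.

C_A = C_{A0}(1−X) = 0.8736 mol·L⁻¹.
Both paths are first order in A, so the instantaneous fraction to B is constant: dC_B/d(−C_A) = k₁/(k₁+k₂) = 0.1492.
C_B = 0.1492·(C_{A0}−C_A) = 0.1492×3.026 = 0.452 mol·L⁻¹.
C_C = (C_{A0}−C_A)−C_B = 2.575 mol·L⁻¹; S̃_{B/C} = 0.4517/2.575 = 0.175.

0.175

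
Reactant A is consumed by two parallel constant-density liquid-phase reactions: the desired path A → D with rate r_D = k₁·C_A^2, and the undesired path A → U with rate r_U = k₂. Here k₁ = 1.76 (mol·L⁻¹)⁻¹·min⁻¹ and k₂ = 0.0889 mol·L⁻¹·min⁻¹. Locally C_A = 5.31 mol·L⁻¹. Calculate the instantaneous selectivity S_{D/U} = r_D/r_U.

558

S_{D/U} = r_D/r_U = (k₁·C_A^2)/(k₂) = (k₁/k₂)·C_A^2.
= (1.76×5.310^2) / (0.0889) = 49.63/0.08890 = 558.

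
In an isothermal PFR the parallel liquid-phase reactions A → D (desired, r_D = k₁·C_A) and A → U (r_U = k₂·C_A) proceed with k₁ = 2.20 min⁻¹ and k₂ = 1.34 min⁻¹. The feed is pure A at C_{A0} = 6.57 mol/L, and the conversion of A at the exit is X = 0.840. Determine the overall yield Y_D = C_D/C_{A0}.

0.522

C_A = C_{A0}(1−X) = 1.051 mol/L.
Both paths are first order in A, so the instantaneous fraction to D is constant: dC_D/d(−C_A) = k₁/(k₁+k₂) = 0.6215.
C_D = 0.6215·(C_{A0}−C_A) = 0.6215×5.519 = 3.43 mol/L.
Y_D = C_D/C_{A0} = 3.430/6.57 = 0.522.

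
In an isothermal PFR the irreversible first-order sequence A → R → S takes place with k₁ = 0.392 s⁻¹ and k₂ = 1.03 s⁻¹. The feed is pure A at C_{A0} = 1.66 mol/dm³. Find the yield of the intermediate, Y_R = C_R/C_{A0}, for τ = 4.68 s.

0.0932

Solving the coupled first-order balances gives C_R(τ) = [k₁/(k₂−k₁)]·C_{A0}·(e^(−k₁τ) − e^(−k₂τ)).
e^(−k₁τ) = e^(−0.392×4.68) = e^(−1.835) = 0.1597; e^(−k₂τ) = e^(−4.820) = 0.008064.
C_R = 0.392×1.66/(1.03−0.392) × (0.1597−0.008064) = 1.020×0.1516 = 0.1546 mol/dm³.
Y_R = C_R/C_{A0} = 0.1546/1.66 = 0.0932.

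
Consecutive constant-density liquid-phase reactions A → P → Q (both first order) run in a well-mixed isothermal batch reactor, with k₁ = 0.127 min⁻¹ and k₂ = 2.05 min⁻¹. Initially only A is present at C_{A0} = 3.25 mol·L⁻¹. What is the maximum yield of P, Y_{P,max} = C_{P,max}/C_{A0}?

At the optimum, C_{P,max}/C_{A0} = (k₁/k₂)^[k₂/(k₂−k₁)].
= (0.127/2.05)^(2.05/(2.05−0.127)) = (0.06195)^(1.066) = 0.05156.

0.0516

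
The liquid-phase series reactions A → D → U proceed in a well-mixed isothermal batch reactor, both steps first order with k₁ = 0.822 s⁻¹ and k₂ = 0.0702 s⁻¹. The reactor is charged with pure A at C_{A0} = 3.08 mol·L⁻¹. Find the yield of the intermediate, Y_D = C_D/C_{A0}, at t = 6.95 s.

0.668

The intermediate concentration in a first-order A→B→C sequence is C_D = k₁C_{A0}(e^(−k₁t) − e^(−k₂t))/(k₂−k₁).
e^(−k₁t) = e^(−0.822×6.95) = e^(−5.713) = 0.003303; e^(−k₂t) = e^(−0.4879) = 0.6139.
C_D = 0.822×3.08/(0.0702−0.822) × (0.003303−0.6139) = (-3.368)×(-0.6106) = 2.056 mol·L⁻¹.
Y_D = C_D/C_{A0} = 2.056/3.08 = 0.668.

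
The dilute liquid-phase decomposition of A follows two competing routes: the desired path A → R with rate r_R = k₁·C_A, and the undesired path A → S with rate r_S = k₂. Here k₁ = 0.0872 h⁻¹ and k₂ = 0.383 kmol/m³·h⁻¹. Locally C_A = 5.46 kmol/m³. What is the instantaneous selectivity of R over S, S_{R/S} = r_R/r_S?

S_{R/S} = r_R/r_S = (k₁·C_A)/(k₂) = (k₁/k₂)·C_A.
= (0.0872×5.460) / (0.383) = 0.4761/0.3830 = 1.24.
Since the desired path is higher order in A, keeping C_A high (PFR or concentrated feed) favours R.

1.24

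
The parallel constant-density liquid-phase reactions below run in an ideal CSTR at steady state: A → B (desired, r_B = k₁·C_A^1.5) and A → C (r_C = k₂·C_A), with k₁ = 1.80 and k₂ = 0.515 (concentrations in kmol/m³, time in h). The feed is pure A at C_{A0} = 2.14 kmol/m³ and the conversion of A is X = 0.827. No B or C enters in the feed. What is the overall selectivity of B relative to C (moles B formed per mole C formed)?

2.13

Exit C_A = C_{A0}(1−X) = 2.14×0.173 = 0.3702 kmol/m³.
A CSTR operates uniformly at the exit composition, giving r_B = 0.4055 and r_C = 0.1907 (each k·C_A^n at C_A = 0.3702).
Overall selectivity = C_B/C_C = r_Bτ/(r_Cτ) = r_B/r_C = 2.13.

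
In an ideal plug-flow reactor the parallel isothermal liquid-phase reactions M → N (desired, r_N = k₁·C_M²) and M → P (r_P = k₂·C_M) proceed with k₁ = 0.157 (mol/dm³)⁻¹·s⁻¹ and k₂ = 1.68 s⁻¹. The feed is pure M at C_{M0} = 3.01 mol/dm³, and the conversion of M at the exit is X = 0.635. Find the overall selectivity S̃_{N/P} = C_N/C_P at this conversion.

C_M = C_{M0}(1−X) = 1.099 mol/dm³.
Along a PFR/batch, dC_P/dC_M = −r_P/(r_N+r_P) = −k₂/(k₂+k₁·C_M).
Integrating from C_{M0} to C_M: C_P = (1.68/0.157)·ln[(1.68+0.157·3.01)/(1.68+0.157·1.10)] = 10.70·ln(2.153/1.852) = 1.607 mol/dm³.
Then C_N = (C_{M0}−C_M) − C_P = 1.911 − 1.607 = 0.3048 mol/dm³.
S̃_{N/P} = C_N/C_P = 0.3048/1.607 = 0.190.

0.190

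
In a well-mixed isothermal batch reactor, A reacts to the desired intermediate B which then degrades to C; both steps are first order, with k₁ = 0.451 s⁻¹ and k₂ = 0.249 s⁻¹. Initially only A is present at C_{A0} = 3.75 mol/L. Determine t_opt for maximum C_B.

The intermediate peaks when r₁ = r₂, i.e. k₁e^(−k₁t) = k₂e^(−k₂t), giving t_opt = ln(k₂/k₁)/(k₂−k₁).
= ln(0.249/0.451)/(0.249−0.451) = ln(0.5521)/-0.2020 = -0.5940/-0.2020 = 2.94 s.

2.94 s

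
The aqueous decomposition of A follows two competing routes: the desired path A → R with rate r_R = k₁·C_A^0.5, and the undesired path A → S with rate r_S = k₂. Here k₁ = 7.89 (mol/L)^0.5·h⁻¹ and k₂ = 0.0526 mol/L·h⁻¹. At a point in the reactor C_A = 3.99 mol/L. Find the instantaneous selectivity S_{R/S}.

300

S_{R/S} = r_R/r_S = (k₁·C_A^0.5)/(k₂) = (k₁/k₂)·C_A^0.5.
= (7.89×3.990^0.5) / (0.0526) = 15.76/0.05260 = 300.
Since the desired path is higher order in A, keeping C_A high (PFR or concentrated feed) favours R.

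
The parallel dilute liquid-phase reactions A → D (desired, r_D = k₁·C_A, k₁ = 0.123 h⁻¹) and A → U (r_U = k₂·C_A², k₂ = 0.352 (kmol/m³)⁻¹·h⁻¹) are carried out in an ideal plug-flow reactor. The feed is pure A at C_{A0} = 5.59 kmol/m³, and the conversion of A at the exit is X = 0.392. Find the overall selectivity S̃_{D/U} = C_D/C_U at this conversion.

0.0792

C_A = C_{A0}(1−X) = 3.399 kmol/m³.
Along a PFR/batch, dC_D/dC_A = −r_D/(r_D+r_U) = −k₁/(k₁+k₂·C_A).
Integrating from C_{A0} to C_A: C_D = (0.123/0.352)·ln[(0.123+0.352·5.59)/(0.123+0.352·3.40)] = 0.3494·ln(2.091/1.319) = 0.1609 kmol/m³.
C_U = (C_{A0}−C_A)−C_D = 2.030 kmol/m³; S̃_{D/U} = 0.1609/2.030 = 0.0792.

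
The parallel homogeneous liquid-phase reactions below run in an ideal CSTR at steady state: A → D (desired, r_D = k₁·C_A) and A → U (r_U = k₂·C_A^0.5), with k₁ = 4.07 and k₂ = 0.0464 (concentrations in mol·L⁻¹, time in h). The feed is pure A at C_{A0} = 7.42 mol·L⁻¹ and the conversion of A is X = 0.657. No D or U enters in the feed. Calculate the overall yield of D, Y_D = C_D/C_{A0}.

Exit C_A = C_{A0}(1−X) = 7.42×0.343 = 2.545 mol·L⁻¹.
A CSTR operates uniformly at the exit composition, giving r_D = 10.36 and r_U = 0.07402 (each k·C_A^n at C_A = 2.545).
Fraction of consumed A going to D: r_D/(r_D+r_U) = 0.9929.
C_D = 0.9929·C_{A0}·X = 0.9929×7.42×0.657 = 4.84 mol·L⁻¹; Y_D = C_D/C_{A0} = 0.652.

0.652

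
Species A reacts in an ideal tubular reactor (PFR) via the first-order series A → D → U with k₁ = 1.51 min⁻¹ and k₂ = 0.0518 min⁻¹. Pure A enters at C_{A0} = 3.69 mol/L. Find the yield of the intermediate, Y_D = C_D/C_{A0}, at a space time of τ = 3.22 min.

Solving the coupled first-order balances gives C_D(τ) = [k₁/(k₂−k₁)]·C_{A0}·(e^(−k₁τ) − e^(−k₂τ)).
e^(−k₁τ) = e^(−1.51×3.22) = e^(−4.862) = 0.007733; e^(−k₂τ) = e^(−0.1668) = 0.8464.
C_D = 1.51×3.69/(0.0518−1.51) × (0.007733−0.8464) = (-3.821)×(-0.8386) = 3.205 mol/L.
Y_D = C_D/C_{A0} = 3.205/3.69 = 0.868.

0.868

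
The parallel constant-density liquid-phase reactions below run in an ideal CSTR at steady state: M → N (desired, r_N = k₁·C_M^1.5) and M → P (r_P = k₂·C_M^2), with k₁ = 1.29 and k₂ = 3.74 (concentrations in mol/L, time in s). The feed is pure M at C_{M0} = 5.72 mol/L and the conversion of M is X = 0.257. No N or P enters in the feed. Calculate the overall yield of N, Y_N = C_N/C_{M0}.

Exit C_M = C_{M0}(1−X) = 5.72×0.743 = 4.250 mol/L.
Rates in a CSTR are evaluated at the outlet concentration: r_N = 1.29×4.250^1.5 = 11.30, r_P = 3.74×4.250^2 = 67.55.
Fraction of consumed M going to N: r_N/(r_N+r_P) = 0.1433.
C_N = 0.1433·C_{M0}·X = 0.1433×5.72×0.257 = 0.211 mol/L; Y_N = C_N/C_{M0} = 0.0368.

0.0368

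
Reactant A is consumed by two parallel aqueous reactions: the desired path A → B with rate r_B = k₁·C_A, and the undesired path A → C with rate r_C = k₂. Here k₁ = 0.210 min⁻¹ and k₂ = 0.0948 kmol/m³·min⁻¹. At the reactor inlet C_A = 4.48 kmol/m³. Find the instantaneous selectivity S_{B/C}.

9.92

S_{B/C} = r_B/r_C = (k₁·C_A)/(k₂) = (k₁/k₂)·C_A.
= (0.210×4.480) / (0.0948) = 0.9408/0.09480 = 9.92.
Since the desired path is higher order in A, keeping C_A high (PFR or concentrated feed) favours B.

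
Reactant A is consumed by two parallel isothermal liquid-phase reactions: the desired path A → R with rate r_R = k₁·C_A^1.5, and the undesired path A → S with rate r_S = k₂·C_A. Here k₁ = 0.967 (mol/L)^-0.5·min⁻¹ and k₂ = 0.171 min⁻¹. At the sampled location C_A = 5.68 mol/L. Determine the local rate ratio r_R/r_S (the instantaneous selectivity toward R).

13.5

S_{R/S} = r_R/r_S = (k₁·C_A^1.5)/(k₂·C_A) = (k₁/k₂)·C_A^0.5.
= (0.967×5.680^1.5) / (0.171×5.680) = 13.09/0.9713 = 13.5.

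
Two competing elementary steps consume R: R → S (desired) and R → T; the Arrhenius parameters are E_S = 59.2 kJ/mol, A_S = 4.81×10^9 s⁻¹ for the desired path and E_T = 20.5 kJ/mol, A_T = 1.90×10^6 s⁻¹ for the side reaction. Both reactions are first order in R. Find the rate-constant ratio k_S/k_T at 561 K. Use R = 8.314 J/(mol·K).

With equal orders, S_{S/T} = k_S/k_T = (A_S/A_T)·exp[(E_T−E_S)/(RT)].
(E_T−E_S)/(RT) = (20.5−59.2)×10³/(8.314×561) = -38700/4664 = -8.297.
k_S/k_T = (4.81×10^9/1.90×10^6)·exp(-8.297) = 2532 × 2.492×10^-4 = 0.631.

0.631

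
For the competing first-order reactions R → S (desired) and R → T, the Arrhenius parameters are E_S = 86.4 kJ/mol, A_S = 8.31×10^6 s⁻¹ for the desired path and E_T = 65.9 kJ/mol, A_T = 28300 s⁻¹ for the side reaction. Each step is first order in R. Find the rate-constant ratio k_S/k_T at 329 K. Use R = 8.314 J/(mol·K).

0.163

k_S/k_T = (A_S/A_T)·exp[−(E_S−E_T)/(RT)] = (A_S/A_T)·exp[(E_T−E_S)/(RT)].
(E_T−E_S)/(RT) = (65.9−86.4)×10³/(8.314×329) = -20500/2735 = -7.495.
k_S/k_T = (8.31×10^6/28300)·exp(-7.495) = 293.6 × 5.561×10^-4 = 0.163.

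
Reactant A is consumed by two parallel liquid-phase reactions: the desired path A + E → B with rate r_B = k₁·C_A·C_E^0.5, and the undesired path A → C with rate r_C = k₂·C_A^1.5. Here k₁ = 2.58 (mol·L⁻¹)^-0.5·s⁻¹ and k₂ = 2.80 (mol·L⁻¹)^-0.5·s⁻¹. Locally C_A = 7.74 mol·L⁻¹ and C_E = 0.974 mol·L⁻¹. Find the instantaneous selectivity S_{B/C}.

0.327

S_{B/C} = r_B/r_C = (k₁·C_A·C_E^0.5)/(k₂·C_A^1.5) = (k₁/k₂)·C_A^-0.5·C_E^0.5.
= (2.58×7.740×0.9740^0.5) / (2.80×7.740^1.5) = 19.71/60.29 = 0.327.
The undesired path is higher order in A, so low C_A (CSTR or dilute feed) favours B.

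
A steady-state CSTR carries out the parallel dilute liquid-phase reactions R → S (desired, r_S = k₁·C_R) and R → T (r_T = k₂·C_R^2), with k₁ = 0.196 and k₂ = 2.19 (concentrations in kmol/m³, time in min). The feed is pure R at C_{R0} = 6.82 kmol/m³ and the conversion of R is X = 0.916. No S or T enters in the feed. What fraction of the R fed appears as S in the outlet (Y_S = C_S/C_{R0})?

0.124

Exit C_R = C_{R0}(1−X) = 6.82×0.0840 = 0.5729 kmol/m³.
A CSTR operates uniformly at the exit composition, giving r_S = 0.1123 and r_T = 0.7187 (each k·C_R^n at C_R = 0.5729).
Fraction of consumed R going to S: r_S/(r_S+r_T) = 0.1351.
C_S = 0.1351·C_{R0}·X = 0.1351×6.82×0.916 = 0.844 kmol/m³; Y_S = C_S/C_{R0} = 0.124.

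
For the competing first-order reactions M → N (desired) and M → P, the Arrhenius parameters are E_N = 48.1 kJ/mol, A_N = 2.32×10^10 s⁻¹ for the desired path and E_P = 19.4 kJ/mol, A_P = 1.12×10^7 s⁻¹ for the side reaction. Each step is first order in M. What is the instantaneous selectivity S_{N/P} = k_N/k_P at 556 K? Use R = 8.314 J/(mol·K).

With equal orders, S_{N/P} = k_N/k_P = (A_N/A_P)·exp[(E_P−E_N)/(RT)].
(E_P−E_N)/(RT) = (19.4−48.1)×10³/(8.314×556) = -28700/4623 = -6.209.
k_N/k_P = (2.32×10^10/1.12×10^7)·exp(-6.209) = 2071 × 0.002012 = 4.17.

4.17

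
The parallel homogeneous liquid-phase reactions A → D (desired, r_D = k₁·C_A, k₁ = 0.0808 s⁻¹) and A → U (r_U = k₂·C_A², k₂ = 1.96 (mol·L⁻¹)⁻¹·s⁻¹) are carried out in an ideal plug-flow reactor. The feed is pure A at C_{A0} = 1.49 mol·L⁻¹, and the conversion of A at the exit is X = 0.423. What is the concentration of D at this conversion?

0.0219 mol·L⁻¹

C_A = C_{A0}(1−X) = 0.8597 mol·L⁻¹.
Along a PFR/batch, dC_D/dC_A = −r_D/(r_D+r_U) = −k₁/(k₁+k₂·C_A).
Integrating from C_{A0} to C_A: C_D = (0.0808/1.96)·ln[(0.0808+1.96·1.49)/(0.0808+1.96·0.860)] = 0.04122·ln(3.001/1.766) = 0.02186 mol·L⁻¹.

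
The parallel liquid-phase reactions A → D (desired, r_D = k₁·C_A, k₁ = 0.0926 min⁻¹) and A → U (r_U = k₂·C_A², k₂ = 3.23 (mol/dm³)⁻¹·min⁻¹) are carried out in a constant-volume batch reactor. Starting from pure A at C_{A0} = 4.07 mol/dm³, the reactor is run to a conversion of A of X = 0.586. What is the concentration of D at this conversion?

0.0250 mol/dm³

C_A = C_{A0}(1−X) = 1.685 mol/dm³.
Along a PFR/batch, dC_D/dC_A = −r_D/(r_D+r_U) = −k₁/(k₁+k₂·C_A).
Integrating from C_{A0} to C_A: C_D = (0.0926/3.23)·ln[(0.0926+3.23·4.07)/(0.0926+3.23·1.68)] = 0.02867·ln(13.24/5.535) = 0.02500 mol/dm³.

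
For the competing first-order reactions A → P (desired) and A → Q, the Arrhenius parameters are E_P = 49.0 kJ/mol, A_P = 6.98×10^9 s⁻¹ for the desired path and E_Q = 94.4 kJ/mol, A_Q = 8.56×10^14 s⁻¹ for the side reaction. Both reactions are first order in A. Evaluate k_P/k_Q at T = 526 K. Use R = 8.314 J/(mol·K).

Since both paths have the same order in A, the concentration cancels and S_{P/Q} = k_P/k_Q = (A_P/A_Q)·exp[(E_Q−E_P)/(RT)].
(E_Q−E_P)/(RT) = (94.4−49.0)×10³/(8.314×526) = 45400/4373 = 10.38.
k_P/k_Q = (6.98×10^9/8.56×10^14)·exp(10.38) = 8.154×10^-6 × 32257 = 0.263.
Since E_P < E_Q, lowering the temperature improves selectivity toward P.

0.263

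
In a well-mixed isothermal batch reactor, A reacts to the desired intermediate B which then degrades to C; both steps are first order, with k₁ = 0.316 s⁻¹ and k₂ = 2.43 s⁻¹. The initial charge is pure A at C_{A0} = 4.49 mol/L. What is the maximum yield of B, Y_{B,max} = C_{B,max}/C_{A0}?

0.0959

Evaluating C_B at t_opt = ln(k₂/k₁)/(k₂−k₁) gives C_{B,max}/C_{A0} = (k₁/k₂)^[k₂/(k₂−k₁)].
= (0.316/2.43)^(2.43/(2.43−0.316)) = (0.1300)^(1.149) = 0.09586.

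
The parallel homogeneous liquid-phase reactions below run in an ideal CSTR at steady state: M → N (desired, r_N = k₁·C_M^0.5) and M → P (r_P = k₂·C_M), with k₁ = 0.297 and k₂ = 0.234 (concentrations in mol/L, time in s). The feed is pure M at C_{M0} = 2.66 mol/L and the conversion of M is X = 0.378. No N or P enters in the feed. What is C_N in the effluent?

0.499 mol/L

Exit C_M = C_{M0}(1−X) = 2.66×0.622 = 1.655 mol/L.
A CSTR operates uniformly at the exit composition, giving r_N = 0.3820 and r_P = 0.3872 (each k·C_M^n at C_M = 1.655).
Fraction of consumed M going to N: r_N/(r_N+r_P) = 0.4967.
C_N = 0.4967·C_{M0}·X = 0.4967×2.66×0.378 = 0.499 mol/L.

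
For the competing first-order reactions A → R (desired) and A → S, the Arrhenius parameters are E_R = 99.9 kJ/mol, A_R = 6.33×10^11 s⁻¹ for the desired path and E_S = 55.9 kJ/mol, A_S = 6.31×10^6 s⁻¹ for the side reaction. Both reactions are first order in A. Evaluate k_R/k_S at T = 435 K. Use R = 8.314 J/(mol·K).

0.522

k_R/k_S = (A_R/A_S)·exp[−(E_R−E_S)/(RT)] = (A_R/A_S)·exp[(E_S−E_R)/(RT)].
(E_S−E_R)/(RT) = (55.9−99.9)×10³/(8.314×435) = -44000/3617 = -12.17.
k_R/k_S = (6.33×10^11/6.31×10^6)·exp(-12.17) = 1.003×10^5 × 5.204×10^-6 = 0.522.
Since E_R > E_S, raising the temperature improves selectivity toward R.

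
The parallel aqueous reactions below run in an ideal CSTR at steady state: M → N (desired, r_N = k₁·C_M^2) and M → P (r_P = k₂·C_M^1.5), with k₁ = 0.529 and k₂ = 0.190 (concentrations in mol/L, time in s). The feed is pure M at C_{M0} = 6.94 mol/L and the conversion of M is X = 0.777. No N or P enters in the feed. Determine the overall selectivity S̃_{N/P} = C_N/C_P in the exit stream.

Exit C_M = C_{M0}(1−X) = 6.94×0.223 = 1.548 mol/L.
A CSTR operates uniformly at the exit composition, giving r_N = 1.267 and r_P = 0.3658 (each k·C_M^n at C_M = 1.548).
Overall selectivity = C_N/C_P = r_Nτ/(r_Pτ) = r_N/r_P = 3.46.

3.46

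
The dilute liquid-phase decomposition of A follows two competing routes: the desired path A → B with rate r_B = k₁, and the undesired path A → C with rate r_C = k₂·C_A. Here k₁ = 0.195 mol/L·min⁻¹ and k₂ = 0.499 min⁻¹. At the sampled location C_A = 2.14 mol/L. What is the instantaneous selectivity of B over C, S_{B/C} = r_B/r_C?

0.183

S_{B/C} = r_B/r_C = (k₁)/(k₂·C_A) = (k₁/k₂)·C_A⁻¹.
= (0.195) / (0.499×2.140) = 0.1950/1.068 = 0.183.
The undesired path is higher order in A, so low C_A (CSTR or dilute feed) favours B.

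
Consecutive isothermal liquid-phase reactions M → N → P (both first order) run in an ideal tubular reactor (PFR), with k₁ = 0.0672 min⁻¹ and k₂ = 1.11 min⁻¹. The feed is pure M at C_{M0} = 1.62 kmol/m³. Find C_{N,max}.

0.0819 kmol/m³

For a first-order series the maximum intermediate yield is C_{N,max}/C_{M0} = (k₁/k₂)^[k₂/(k₂−k₁)].
= (0.0672/1.11)^(1.11/(1.11−0.0672)) = (0.06054)^(1.064) = 0.05053.
C_{N,max} = 0.05053×1.62 = 0.0819 kmol/m³.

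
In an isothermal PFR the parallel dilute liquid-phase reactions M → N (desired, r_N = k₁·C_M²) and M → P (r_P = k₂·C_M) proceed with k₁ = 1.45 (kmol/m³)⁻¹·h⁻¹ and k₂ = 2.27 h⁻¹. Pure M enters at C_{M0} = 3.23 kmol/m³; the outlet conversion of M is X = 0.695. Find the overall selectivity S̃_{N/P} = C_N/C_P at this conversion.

1.27

C_M = C_{M0}(1−X) = 0.9852 kmol/m³.
Along a PFR/batch, dC_P/dC_M = −r_P/(r_N+r_P) = −k₂/(k₂+k₁·C_M).
Integrating from C_{M0} to C_M: C_P = (2.27/1.45)·ln[(2.27+1.45·3.23)/(2.27+1.45·0.985)] = 1.566·ln(6.954/3.698) = 0.9884 kmol/m³.
Then C_N = (C_{M0}−C_M) − C_P = 2.245 − 0.9884 = 1.256 kmol/m³.
S̃_{N/P} = C_N/C_P = 1.256/0.9884 = 1.27.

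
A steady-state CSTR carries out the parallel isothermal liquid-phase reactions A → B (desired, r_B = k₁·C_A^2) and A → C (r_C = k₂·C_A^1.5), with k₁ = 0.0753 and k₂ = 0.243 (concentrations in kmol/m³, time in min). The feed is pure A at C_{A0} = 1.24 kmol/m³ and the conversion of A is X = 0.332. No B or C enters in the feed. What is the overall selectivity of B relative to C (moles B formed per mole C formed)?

Exit C_A = C_{A0}(1−X) = 1.24×0.668 = 0.8283 kmol/m³.
In a CSTR the entire volume is at exit conditions, so r_B = 0.0753×0.8283^2 = 0.05166 and r_C = 0.243×0.8283^1.5 = 0.1832.
Overall selectivity = C_B/C_C = r_Bτ/(r_Cτ) = r_B/r_C = 0.282.

0.282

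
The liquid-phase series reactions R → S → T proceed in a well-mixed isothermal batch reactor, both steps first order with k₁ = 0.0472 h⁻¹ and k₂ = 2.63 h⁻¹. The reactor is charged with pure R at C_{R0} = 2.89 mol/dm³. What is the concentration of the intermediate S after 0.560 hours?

0.0393 mol/dm³

Solving the coupled first-order balances gives C_S(t) = [k₁/(k₂−k₁)]·C_{R0}·(e^(−k₁t) − e^(−k₂t)).
e^(−k₁t) = e^(−0.0472×0.560) = e^(−0.02643) = 0.9739; e^(−k₂t) = e^(−1.473) = 0.2293.
C_S = 0.0472×2.89/(2.63−0.0472) × (0.9739−0.2293) = 0.05281×0.7446 = 0.03933 mol/dm³.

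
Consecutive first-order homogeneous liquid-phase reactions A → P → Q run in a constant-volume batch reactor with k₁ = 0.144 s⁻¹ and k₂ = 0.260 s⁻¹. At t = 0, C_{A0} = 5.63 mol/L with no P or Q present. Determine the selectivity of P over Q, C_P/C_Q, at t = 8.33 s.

For first-order series with pure A initially, C_P(t) = k₁C_{A0}/(k₂−k₁)·(e^(−k₁t) − e^(−k₂t)).
e^(−k₁t) = e^(−0.144×8.33) = e^(−1.200) = 0.3013; e^(−k₂t) = e^(−2.166) = 0.1147.
C_P = 0.144×5.63/(0.260−0.144) × (0.3013−0.1147) = 6.989×0.1867 = 1.305 mol/L.
C_A = C_{A0}e^(−k₁t) = 1.697 mol/L, so C_Q = C_{A0}−C_A−C_P = 2.629 mol/L; C_P/C_Q = 0.496.

0.496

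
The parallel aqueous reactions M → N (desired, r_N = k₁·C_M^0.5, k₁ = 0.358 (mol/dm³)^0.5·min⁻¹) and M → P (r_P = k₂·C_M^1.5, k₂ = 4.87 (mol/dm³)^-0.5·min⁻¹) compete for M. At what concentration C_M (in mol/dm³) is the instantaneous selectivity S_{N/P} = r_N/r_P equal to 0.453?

S_{N/P} = (k₁/k₂)·C_M⁻¹ ⇒ C_M = (S·k₂/k₁)^(-1).
= (0.453×4.87/0.358)^(-1) = (6.162)^(-1) = 0.162 mol/dm³.

0.162 mol/dm³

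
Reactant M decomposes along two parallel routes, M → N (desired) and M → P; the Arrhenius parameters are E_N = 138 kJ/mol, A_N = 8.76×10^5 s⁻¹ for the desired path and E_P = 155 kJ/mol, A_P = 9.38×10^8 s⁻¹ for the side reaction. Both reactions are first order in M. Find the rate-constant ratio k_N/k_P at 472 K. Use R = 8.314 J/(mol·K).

0.0711

Since both paths have the same order in M, the concentration cancels and S_{N/P} = k_N/k_P = (A_N/A_P)·exp[(E_P−E_N)/(RT)].
(E_P−E_N)/(RT) = (155−138)×10³/(8.314×472) = 17000/3924 = 4.332.
k_N/k_P = (8.76×10^5/9.38×10^8)·exp(4.332) = 9.339×10^-4 × 76.10 = 0.0711.
Since E_N < E_P, lowering the temperature improves selectivity toward N.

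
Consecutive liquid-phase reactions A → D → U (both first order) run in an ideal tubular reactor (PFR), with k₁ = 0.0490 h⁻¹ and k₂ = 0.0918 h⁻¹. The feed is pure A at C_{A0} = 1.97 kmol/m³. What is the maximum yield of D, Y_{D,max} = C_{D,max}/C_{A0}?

Evaluating C_D at τ_opt = ln(k₂/k₁)/(k₂−k₁) gives C_{D,max}/C_{A0} = (k₁/k₂)^[k₂/(k₂−k₁)].
= (0.0490/0.0918)^(0.0918/(0.0918−0.0490)) = (0.5338)^(2.145) = 0.2601.

0.260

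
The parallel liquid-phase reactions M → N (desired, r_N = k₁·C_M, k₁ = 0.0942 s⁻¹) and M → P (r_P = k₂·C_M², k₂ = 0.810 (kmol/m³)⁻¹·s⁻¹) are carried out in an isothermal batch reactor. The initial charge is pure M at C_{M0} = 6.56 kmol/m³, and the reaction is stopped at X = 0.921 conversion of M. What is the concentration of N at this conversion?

0.274 kmol/m³

C_M = C_{M0}(1−X) = 0.5182 kmol/m³.
Along a PFR/batch, dC_N/dC_M = −r_N/(r_N+r_P) = −k₁/(k₁+k₂·C_M).
Integrating from C_{M0} to C_M: C_N = (0.0942/0.810)·ln[(0.0942+0.810·6.56)/(0.0942+0.810·0.518)] = 0.1163·ln(5.408/0.5140) = 0.2737 kmol/m³.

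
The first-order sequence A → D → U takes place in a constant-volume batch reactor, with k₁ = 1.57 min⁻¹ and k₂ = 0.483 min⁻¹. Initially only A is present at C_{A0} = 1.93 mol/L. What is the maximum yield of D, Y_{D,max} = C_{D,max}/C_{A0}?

0.592

Evaluating C_D at t_opt = ln(k₂/k₁)/(k₂−k₁) gives C_{D,max}/C_{A0} = (k₁/k₂)^[k₂/(k₂−k₁)].
= (1.57/0.483)^(0.483/(0.483−1.57)) = (3.251)^(-0.4443) = 0.5923.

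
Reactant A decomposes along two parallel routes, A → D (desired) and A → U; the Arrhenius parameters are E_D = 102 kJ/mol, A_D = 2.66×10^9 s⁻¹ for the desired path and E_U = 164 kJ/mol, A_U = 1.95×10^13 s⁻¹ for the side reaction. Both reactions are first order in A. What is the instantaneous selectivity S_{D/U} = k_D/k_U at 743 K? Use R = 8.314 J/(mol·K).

k_D/k_U = (A_D/A_U)·exp[−(E_D−E_U)/(RT)] = (A_D/A_U)·exp[(E_U−E_D)/(RT)].
(E_U−E_D)/(RT) = (164−102)×10³/(8.314×743) = 62000/6177 = 10.04.
k_D/k_U = (2.66×10^9/1.95×10^13)·exp(10.04) = 1.364×10^-4 × 22851 = 3.12.
Since E_D < E_U, lowering the temperature improves selectivity toward D.

3.12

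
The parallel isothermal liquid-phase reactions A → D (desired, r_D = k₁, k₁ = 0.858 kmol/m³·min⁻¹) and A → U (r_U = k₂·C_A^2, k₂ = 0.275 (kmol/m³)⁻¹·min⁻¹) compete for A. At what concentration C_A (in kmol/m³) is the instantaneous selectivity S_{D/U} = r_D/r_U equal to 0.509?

2.48 kmol/m³

S_{D/U} = (k₁/k₂)·C_A^-2 ⇒ C_A = (S·k₂/k₁)^(-0.5).
= (0.509×0.275/0.858)^(-0.5) = (0.1631)^(-0.5) = 2.48 kmol/m³.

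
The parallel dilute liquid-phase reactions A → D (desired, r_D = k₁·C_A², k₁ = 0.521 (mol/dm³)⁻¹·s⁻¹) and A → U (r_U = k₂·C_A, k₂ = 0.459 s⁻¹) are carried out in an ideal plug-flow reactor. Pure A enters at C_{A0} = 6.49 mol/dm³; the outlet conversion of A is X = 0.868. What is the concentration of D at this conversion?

4.36 mol/dm³

C_A = C_{A0}(1−X) = 0.8567 mol/dm³.
Along a PFR/batch, dC_U/dC_A = −r_U/(r_D+r_U) = −k₂/(k₂+k₁·C_A).
Integrating from C_{A0} to C_A: C_U = (0.459/0.521)·ln[(0.459+0.521·6.49)/(0.459+0.521·0.857)] = 0.8810·ln(3.840/0.9053) = 1.273 mol/dm³.
Then C_D = (C_{A0}−C_A) − C_U = 5.633 − 1.273 = 4.360 mol/dm³.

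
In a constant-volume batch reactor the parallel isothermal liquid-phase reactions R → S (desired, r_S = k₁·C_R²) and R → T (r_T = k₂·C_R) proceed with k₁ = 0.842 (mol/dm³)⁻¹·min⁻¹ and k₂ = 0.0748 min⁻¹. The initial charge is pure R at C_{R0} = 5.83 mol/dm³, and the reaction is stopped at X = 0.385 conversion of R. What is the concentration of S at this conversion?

2.20 mol/dm³

C_R = C_{R0}(1−X) = 3.585 mol/dm³.
Along a PFR/batch, dC_T/dC_R = −r_T/(r_S+r_T) = −k₂/(k₂+k₁·C_R).
Integrating from C_{R0} to C_R: C_T = (0.0748/0.842)·ln[(0.0748+0.842·5.83)/(0.0748+0.842·3.59)] = 0.08884·ln(4.984/3.094) = 0.04236 mol/dm³.
Then C_S = (C_{R0}−C_R) − C_T = 2.245 − 0.04236 = 2.202 mol/dm³.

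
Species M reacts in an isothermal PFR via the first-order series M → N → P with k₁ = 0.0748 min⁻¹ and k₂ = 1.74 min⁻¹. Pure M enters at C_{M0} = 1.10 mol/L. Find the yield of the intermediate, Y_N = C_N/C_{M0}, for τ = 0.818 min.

The intermediate concentration in a first-order A→B→C sequence is C_N = k₁C_{M0}(e^(−k₁τ) − e^(−k₂τ))/(k₂−k₁).
e^(−k₁τ) = e^(−0.0748×0.818) = e^(−0.06119) = 0.9406; e^(−k₂τ) = e^(−1.423) = 0.2409.
C_N = 0.0748×1.10/(1.74−0.0748) × (0.9406−0.2409) = 0.04941×0.6997 = 0.03457 mol/L.
Y_N = C_N/C_{M0} = 0.03457/1.10 = 0.0314.

0.0314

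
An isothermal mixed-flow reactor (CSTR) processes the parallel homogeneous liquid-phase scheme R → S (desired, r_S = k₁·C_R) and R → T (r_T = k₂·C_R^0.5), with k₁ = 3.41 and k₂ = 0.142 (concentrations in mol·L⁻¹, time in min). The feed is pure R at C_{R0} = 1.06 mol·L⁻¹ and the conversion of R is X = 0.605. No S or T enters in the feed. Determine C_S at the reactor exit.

Exit C_R = C_{R0}(1−X) = 1.06×0.395 = 0.4187 mol·L⁻¹.
In a CSTR the entire volume is at exit conditions, so r_S = 3.41×0.4187 = 1.428 and r_T = 0.142×0.4187^0.5 = 0.09188.
Fraction of consumed R going to S: r_S/(r_S+r_T) = 0.9395.
C_S = 0.9395·C_{R0}·X = 0.9395×1.06×0.605 = 0.603 mol·L⁻¹.

0.603 mol·L⁻¹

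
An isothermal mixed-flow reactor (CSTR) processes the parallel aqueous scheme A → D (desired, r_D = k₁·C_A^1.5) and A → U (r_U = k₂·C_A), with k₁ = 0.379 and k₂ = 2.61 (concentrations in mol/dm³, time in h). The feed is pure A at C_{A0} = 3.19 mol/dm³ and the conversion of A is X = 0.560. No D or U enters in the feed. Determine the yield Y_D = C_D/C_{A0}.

Exit C_A = C_{A0}(1−X) = 3.19×0.440 = 1.404 mol/dm³.
In a CSTR the entire volume is at exit conditions, so r_D = 0.379×1.404^1.5 = 0.6302 and r_U = 2.61×1.404 = 3.663.
Fraction of consumed A going to D: r_D/(r_D+r_U) = 0.1468.
C_D = 0.1468·C_{A0}·X = 0.1468×3.19×0.560 = 0.262 mol/dm³; Y_D = C_D/C_{A0} = 0.0822.

0.0822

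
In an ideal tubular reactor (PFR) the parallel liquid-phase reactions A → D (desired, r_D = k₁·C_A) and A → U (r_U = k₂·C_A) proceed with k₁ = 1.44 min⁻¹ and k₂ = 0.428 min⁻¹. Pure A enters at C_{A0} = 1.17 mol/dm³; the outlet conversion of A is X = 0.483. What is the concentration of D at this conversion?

C_A = C_{A0}(1−X) = 0.6049 mol/dm³.
Both paths are first order in A, so the instantaneous fraction to D is constant: dC_D/d(−C_A) = k₁/(k₁+k₂) = 0.7709.
C_D = 0.7709·(C_{A0}−C_A) = 0.7709×0.5651 = 0.436 mol/dm³.

0.436 mol/dm³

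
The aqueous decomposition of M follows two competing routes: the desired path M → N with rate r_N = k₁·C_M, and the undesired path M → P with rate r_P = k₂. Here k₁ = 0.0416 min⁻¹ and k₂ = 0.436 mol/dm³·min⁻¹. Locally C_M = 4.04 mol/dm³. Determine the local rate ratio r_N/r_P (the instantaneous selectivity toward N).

S_{N/P} = r_N/r_P = (k₁·C_M)/(k₂) = (k₁/k₂)·C_M.
= (0.0416×4.040) / (0.436) = 0.1681/0.4360 = 0.385.
Since the desired path is higher order in M, keeping C_M high (PFR or concentrated feed) favours N.

0.385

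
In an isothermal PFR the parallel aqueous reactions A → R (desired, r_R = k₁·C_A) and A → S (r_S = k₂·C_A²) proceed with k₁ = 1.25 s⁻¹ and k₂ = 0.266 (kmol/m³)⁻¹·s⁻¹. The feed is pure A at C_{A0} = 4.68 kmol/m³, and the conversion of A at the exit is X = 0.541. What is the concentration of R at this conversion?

1.48 kmol/m³

C_A = C_{A0}(1−X) = 2.148 kmol/m³.
Along a PFR/batch, dC_R/dC_A = −r_R/(r_R+r_S) = −k₁/(k₁+k₂·C_A).
Integrating from C_{A0} to C_A: C_R = (1.25/0.266)·ln[(1.25+0.266·4.68)/(1.25+0.266·2.15)] = 4.699·ln(2.495/1.821) = 1.479 kmol/m³.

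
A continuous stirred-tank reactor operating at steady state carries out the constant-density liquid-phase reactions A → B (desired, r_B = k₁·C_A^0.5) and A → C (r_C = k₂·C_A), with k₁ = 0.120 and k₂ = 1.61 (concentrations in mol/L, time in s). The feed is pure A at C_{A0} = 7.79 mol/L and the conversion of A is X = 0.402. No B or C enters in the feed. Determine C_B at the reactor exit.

0.105 mol/L

Exit C_A = C_{A0}(1−X) = 7.79×0.598 = 4.658 mol/L.
Rates in a CSTR are evaluated at the outlet concentration: r_B = 0.120×4.658^0.5 = 0.2590, r_C = 1.61×4.658 = 7.500.
Fraction of consumed A going to B: r_B/(r_B+r_C) = 0.03338.
C_B = 0.03338·C_{A0}·X = 0.03338×7.79×0.402 = 0.105 mol/L.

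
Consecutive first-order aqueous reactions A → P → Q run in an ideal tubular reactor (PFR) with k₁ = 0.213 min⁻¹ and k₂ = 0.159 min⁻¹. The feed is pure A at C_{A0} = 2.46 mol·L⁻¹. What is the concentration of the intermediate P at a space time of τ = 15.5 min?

For first-order series with pure A initially, C_P(τ) = k₁C_{A0}/(k₂−k₁)·(e^(−k₁τ) − e^(−k₂τ)).
e^(−k₁τ) = e^(−0.213×15.5) = e^(−3.301) = 0.03683; e^(−k₂τ) = e^(−2.465) = 0.08505.
C_P = 0.213×2.46/(0.159−0.213) × (0.03683−0.08505) = (-9.703)×(-0.04822) = 0.4679 mol·L⁻¹.

0.468 mol·L⁻¹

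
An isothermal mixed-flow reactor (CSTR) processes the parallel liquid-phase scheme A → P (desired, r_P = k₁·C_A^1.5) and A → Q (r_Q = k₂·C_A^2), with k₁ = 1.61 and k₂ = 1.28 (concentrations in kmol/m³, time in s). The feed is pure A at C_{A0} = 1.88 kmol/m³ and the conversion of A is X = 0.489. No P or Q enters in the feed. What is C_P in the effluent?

0.517 kmol/m³

Exit C_A = C_{A0}(1−X) = 1.88×0.511 = 0.9607 kmol/m³.
A CSTR operates uniformly at the exit composition, giving r_P = 1.516 and r_Q = 1.181 (each k·C_A^n at C_A = 0.9607).
Fraction of consumed A going to P: r_P/(r_P+r_Q) = 0.5620.
C_P = 0.5620·C_{A0}·X = 0.5620×1.88×0.489 = 0.517 kmol/m³.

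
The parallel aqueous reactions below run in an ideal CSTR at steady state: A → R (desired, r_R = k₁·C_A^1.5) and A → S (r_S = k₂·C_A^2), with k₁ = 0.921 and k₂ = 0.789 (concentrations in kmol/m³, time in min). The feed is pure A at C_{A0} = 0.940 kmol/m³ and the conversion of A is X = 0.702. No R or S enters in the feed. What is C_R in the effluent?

0.454 kmol/m³

Exit C_A = C_{A0}(1−X) = 0.940×0.298 = 0.2801 kmol/m³.
In a CSTR the entire volume is at exit conditions, so r_R = 0.921×0.2801^1.5 = 0.1365 and r_S = 0.789×0.2801^2 = 0.06191.
Fraction of consumed A going to R: r_R/(r_R+r_S) = 0.6880.
C_R = 0.6880·C_{A0}·X = 0.6880×0.940×0.702 = 0.454 kmol/m³.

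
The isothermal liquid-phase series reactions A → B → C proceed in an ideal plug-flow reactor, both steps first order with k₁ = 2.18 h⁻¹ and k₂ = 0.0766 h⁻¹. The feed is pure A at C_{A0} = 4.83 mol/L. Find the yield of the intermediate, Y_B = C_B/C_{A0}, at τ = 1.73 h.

The intermediate concentration in a first-order A→B→C sequence is C_B = k₁C_{A0}(e^(−k₁τ) − e^(−k₂τ))/(k₂−k₁).
e^(−k₁τ) = e^(−2.18×1.73) = e^(−3.771) = 0.02302; e^(−k₂τ) = e^(−0.1325) = 0.8759.
C_B = 2.18×4.83/(0.0766−2.18) × (0.02302−0.8759) = (-5.006)×(-0.8529) = 4.269 mol/L.
Y_B = C_B/C_{A0} = 4.269/4.83 = 0.884.

0.884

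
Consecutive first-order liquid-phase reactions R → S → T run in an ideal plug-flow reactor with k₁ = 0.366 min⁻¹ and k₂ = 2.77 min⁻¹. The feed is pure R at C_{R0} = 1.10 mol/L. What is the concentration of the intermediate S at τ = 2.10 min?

Solving the coupled first-order balances gives C_S(τ) = [k₁/(k₂−k₁)]·C_{R0}·(e^(−k₁τ) − e^(−k₂τ)).
e^(−k₁τ) = e^(−0.366×2.10) = e^(−0.7686) = 0.4637; e^(−k₂τ) = e^(−5.817) = 0.002977.
C_S = 0.366×1.10/(2.77−0.366) × (0.4637−0.002977) = 0.1675×0.4607 = 0.07715 mol/L.

0.0772 mol/L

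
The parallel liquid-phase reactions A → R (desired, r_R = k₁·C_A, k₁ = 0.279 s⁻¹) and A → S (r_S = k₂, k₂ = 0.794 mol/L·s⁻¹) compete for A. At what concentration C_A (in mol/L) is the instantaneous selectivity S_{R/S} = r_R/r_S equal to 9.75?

27.7 mol/L

S_{R/S} = (k₁/k₂)·C_A ⇒ C_A = S·k₂/k₁.
= 9.75×0.794/0.279 = 27.7 mol/L.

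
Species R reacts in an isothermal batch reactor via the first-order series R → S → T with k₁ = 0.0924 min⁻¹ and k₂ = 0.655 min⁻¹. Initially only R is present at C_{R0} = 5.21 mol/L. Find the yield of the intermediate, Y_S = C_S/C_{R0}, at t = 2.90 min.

For first-order series with pure R initially, C_S(t) = k₁C_{R0}/(k₂−k₁)·(e^(−k₁t) − e^(−k₂t)).
e^(−k₁t) = e^(−0.0924×2.90) = e^(−0.2680) = 0.7649; e^(−k₂t) = e^(−1.899) = 0.1496.
C_S = 0.0924×5.21/(0.655−0.0924) × (0.7649−0.1496) = 0.8557×0.6153 = 0.5265 mol/L.
Y_S = C_S/C_{R0} = 0.5265/5.21 = 0.101.

0.101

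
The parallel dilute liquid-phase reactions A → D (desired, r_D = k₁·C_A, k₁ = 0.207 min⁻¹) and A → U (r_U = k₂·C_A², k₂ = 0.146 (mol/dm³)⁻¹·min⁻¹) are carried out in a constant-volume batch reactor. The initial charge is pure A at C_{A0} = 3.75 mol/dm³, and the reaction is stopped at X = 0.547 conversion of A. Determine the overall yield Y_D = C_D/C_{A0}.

C_A = C_{A0}(1−X) = 1.699 mol/dm³.
Along a PFR/batch, dC_D/dC_A = −r_D/(r_D+r_U) = −k₁/(k₁+k₂·C_A).
Integrating from C_{A0} to C_A: C_D = (0.207/0.146)·ln[(0.207+0.146·3.75)/(0.207+0.146·1.70)] = 1.418·ln(0.7545/0.4550) = 0.7170 mol/dm³.
Y_D = C_D/C_{A0} = 0.7170/3.75 = 0.191.

0.191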